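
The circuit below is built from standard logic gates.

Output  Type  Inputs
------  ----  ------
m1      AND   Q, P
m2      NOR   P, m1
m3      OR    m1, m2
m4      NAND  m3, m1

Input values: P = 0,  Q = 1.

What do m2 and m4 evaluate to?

m2 = 1, m4 = 1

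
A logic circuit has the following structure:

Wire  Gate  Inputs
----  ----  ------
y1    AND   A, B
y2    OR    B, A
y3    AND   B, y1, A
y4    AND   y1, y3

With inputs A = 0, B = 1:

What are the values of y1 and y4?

y1 = A AND B = 0 AND 1 = 0
y3 = B AND y1 AND A = 1 AND 0 AND 0 = 0
y4 = y1 AND y3 = 0 AND 0 = 0

y1 = 0, y4 = 0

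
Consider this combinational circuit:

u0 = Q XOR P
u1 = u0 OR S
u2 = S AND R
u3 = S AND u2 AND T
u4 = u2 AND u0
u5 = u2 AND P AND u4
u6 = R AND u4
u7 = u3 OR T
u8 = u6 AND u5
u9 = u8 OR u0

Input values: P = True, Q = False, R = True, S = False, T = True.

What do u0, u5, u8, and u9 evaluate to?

u0 = True, u5 = False, u8 = False, u9 = True

u0 = Q XOR P = False XOR True = True
u2 = S AND R = False AND True = False
u4 = u2 AND u0 = False AND True = False
u5 = u2 AND P AND u4 = False AND True AND False = False
u6 = R AND u4 = True AND False = False
u8 = u6 AND u5 = False AND False = False
u9 = u8 OR u0 = False OR True = True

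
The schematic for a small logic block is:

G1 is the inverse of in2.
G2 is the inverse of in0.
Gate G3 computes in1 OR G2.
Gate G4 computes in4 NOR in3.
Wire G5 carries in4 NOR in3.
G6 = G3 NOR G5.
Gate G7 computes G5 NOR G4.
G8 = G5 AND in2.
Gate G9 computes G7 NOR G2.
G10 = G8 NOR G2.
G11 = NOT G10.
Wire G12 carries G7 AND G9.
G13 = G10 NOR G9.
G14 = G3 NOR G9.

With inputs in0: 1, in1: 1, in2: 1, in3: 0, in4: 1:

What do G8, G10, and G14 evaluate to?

G2 = NOT in0 = NOT 1 = 0
G3 = in1 OR G2 = 1 OR 0 = 1
G4 = in4 NOR in3 = 1 NOR 0 = 0
G5 = in4 NOR in3 = 1 NOR 0 = 0
G7 = G5 NOR G4 = 0 NOR 0 = 1
G8 = G5 AND in2 = 0 AND 1 = 0
G9 = G7 NOR G2 = 1 NOR 0 = 0
G10 = G8 NOR G2 = 0 NOR 0 = 1
G14 = G3 NOR G9 = 1 NOR 0 = 0

G8 = 0, G10 = 1, G14 = 0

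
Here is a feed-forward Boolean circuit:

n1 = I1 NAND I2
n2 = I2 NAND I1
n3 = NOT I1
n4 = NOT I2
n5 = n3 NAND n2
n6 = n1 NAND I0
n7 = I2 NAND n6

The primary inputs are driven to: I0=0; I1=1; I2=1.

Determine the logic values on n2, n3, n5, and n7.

n1 = I1 NAND I2 = 1 NAND 1 = 0
n2 = I2 NAND I1 = 1 NAND 1 = 0
n3 = NOT I1 = NOT 1 = 0
n5 = n3 NAND n2 = 0 NAND 0 = 1
n6 = n1 NAND I0 = 0 NAND 0 = 1
n7 = I2 NAND n6 = 1 NAND 1 = 0

n2 = 0, n3 = 0, n5 = 1, n7 = 0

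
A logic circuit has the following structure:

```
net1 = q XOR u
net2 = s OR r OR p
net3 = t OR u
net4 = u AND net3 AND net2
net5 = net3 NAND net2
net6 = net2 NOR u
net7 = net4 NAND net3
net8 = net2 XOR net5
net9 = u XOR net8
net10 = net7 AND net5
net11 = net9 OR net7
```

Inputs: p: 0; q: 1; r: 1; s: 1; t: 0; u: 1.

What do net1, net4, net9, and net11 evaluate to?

net1 = 0  net4 = 1  net9 = 0  net11 = 0

net1 = q XOR u = 1 XOR 1 = 0
net2 = s OR r OR p = 1 OR 1 OR 0 = 1
net3 = t OR u = 0 OR 1 = 1
net4 = u AND net3 AND net2 = 1 AND 1 AND 1 = 1
net5 = net3 NAND net2 = 1 NAND 1 = 0
net7 = net4 NAND net3 = 1 NAND 1 = 0
net8 = net2 XOR net5 = 1 XOR 0 = 1
net9 = u XOR net8 = 1 XOR 1 = 0
net11 = net9 OR net7 = 0 OR 0 = 0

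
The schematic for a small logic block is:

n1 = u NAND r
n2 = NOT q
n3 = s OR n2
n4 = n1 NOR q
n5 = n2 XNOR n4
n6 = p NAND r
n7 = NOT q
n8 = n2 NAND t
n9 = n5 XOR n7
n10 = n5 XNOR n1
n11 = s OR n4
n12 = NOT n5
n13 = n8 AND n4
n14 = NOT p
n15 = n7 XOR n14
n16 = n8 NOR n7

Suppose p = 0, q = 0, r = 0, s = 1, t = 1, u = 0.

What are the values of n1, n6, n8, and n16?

n1 = 1, n6 = 1, n8 = 0, n16 = 0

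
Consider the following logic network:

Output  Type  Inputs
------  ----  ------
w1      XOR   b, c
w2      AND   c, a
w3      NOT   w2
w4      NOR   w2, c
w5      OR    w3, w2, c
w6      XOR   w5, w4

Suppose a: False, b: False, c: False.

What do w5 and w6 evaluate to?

w5 = True; w6 = False

w2 = c AND a = False AND False = False
w3 = NOT w2 = NOT False = True
w4 = w2 NOR c = False NOR False = True
w5 = w3 OR w2 OR c = True OR False OR False = True
w6 = w5 XOR w4 = True XOR True = False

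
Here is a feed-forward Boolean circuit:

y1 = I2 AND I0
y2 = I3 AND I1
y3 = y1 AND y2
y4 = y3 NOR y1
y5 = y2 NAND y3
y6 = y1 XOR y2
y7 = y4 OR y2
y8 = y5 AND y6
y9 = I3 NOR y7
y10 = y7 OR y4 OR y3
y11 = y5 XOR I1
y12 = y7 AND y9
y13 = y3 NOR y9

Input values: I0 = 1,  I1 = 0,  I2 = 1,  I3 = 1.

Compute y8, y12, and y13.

y8 = 1; y12 = 0; y13 = 1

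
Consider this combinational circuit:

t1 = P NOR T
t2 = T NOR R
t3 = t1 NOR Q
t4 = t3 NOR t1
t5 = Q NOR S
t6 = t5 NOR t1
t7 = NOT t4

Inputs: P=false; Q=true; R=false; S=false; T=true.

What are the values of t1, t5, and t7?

t1 = P NOR T = false NOR true = false
t3 = t1 NOR Q = false NOR true = false
t4 = t3 NOR t1 = false NOR false = true
t5 = Q NOR S = true NOR false = false
t7 = NOT t4 = NOT true = false

t1 = false  t5 = false  t7 = false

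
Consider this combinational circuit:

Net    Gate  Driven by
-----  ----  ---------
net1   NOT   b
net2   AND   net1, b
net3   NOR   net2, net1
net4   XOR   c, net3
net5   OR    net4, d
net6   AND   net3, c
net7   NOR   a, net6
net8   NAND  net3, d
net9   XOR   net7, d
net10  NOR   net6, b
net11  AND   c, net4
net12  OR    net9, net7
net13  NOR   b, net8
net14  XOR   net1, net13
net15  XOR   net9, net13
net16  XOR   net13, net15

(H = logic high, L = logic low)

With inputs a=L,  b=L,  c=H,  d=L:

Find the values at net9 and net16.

net1 = NOT b = NOT L = H
net2 = net1 AND b = H AND L = L
net3 = net2 NOR net1 = L NOR H = L
net6 = net3 AND c = L AND H = L
net7 = a NOR net6 = L NOR L = H
net8 = net3 NAND d = L NAND L = H
net9 = net7 XOR d = H XOR L = H
net13 = b NOR net8 = L NOR H = L
net15 = net9 XOR net13 = H XOR L = H
net16 = net13 XOR net15 = L XOR H = H

net9 = H  net16 = H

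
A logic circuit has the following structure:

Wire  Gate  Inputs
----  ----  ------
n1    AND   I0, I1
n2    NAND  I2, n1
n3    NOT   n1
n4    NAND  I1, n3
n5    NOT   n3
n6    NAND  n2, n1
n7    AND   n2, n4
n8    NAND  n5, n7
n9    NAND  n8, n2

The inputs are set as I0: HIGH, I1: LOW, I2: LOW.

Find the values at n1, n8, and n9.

n1 = I0 AND I1 = HIGH AND LOW = LOW
n2 = I2 NAND n1 = LOW NAND LOW = HIGH
n3 = NOT n1 = NOT LOW = HIGH
n4 = I1 NAND n3 = LOW NAND HIGH = HIGH
n5 = NOT n3 = NOT HIGH = LOW
n7 = n2 AND n4 = HIGH AND HIGH = HIGH
n8 = n5 NAND n7 = LOW NAND HIGH = HIGH
n9 = n8 NAND n2 = HIGH NAND HIGH = LOW

n1 = LOW, n8 = HIGH, n9 = LOW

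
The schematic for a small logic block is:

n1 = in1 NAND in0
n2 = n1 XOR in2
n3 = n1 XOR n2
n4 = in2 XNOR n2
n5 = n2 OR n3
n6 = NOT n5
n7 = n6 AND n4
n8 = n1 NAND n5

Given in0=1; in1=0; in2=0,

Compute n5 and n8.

n1 = in1 NAND in0 = 0 NAND 1 = 1
n2 = n1 XOR in2 = 1 XOR 0 = 1
n3 = n1 XOR n2 = 1 XOR 1 = 0
n5 = n2 OR n3 = 1 OR 0 = 1
n8 = n1 NAND n5 = 1 NAND 1 = 0

n5 = 1, n8 = 0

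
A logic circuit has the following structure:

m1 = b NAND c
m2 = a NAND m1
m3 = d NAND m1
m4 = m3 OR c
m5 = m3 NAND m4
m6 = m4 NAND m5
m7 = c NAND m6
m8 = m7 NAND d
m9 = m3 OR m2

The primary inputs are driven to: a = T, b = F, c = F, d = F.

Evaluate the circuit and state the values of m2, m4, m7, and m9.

m2 = F  m4 = T  m7 = T  m9 = T

m1 = b NAND c = F NAND F = T
m2 = a NAND m1 = T NAND T = F
m3 = d NAND m1 = F NAND T = T
m4 = m3 OR c = T OR F = T
m5 = m3 NAND m4 = T NAND T = F
m6 = m4 NAND m5 = T NAND F = T
m7 = c NAND m6 = F NAND T = T
m9 = m3 OR m2 = T OR F = T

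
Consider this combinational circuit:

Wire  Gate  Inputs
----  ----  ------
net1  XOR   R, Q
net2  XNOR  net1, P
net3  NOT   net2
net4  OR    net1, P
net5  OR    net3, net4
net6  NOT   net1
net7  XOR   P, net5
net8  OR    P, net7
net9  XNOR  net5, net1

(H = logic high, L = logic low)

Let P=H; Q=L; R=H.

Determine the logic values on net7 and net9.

net7 = L, net9 = H

net1 = R XOR Q = H XOR L = H
net2 = net1 XNOR P = H XNOR H = H
net3 = NOT net2 = NOT H = L
net4 = net1 OR P = H OR H = H
net5 = net3 OR net4 = L OR H = H
net7 = P XOR net5 = H XOR H = L
net9 = net5 XNOR net1 = H XNOR H = H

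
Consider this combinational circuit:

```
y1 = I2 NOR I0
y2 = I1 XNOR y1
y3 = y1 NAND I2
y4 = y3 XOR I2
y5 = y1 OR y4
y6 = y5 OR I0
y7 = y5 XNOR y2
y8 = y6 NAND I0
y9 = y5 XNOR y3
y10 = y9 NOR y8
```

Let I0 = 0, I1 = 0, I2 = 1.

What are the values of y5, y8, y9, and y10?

y5 = 0  y8 = 1  y9 = 0  y10 = 0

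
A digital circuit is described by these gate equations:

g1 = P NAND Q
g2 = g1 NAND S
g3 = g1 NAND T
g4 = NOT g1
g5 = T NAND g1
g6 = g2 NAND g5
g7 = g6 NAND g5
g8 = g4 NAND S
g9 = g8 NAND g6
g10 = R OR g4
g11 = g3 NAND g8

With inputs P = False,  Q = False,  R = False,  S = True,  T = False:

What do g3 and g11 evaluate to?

g1 = P NAND Q = False NAND False = True
g3 = g1 NAND T = True NAND False = True
g4 = NOT g1 = NOT True = False
g8 = g4 NAND S = False NAND True = True
g11 = g3 NAND g8 = True NAND True = False

g3 = True; g11 = False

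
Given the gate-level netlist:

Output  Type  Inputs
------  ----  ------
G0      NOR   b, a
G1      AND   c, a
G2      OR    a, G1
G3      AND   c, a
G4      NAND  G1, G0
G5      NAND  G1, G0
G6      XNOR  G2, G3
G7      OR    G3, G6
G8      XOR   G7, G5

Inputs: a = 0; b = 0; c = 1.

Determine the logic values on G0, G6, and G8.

G0 = 1, G6 = 1, G8 = 0

G0 = b NOR a = 0 NOR 0 = 1
G1 = c AND a = 1 AND 0 = 0
G2 = a OR G1 = 0 OR 0 = 0
G3 = c AND a = 1 AND 0 = 0
G5 = G1 NAND G0 = 0 NAND 1 = 1
G6 = G2 XNOR G3 = 0 XNOR 0 = 1
G7 = G3 OR G6 = 0 OR 1 = 1
G8 = G7 XOR G5 = 1 XOR 1 = 0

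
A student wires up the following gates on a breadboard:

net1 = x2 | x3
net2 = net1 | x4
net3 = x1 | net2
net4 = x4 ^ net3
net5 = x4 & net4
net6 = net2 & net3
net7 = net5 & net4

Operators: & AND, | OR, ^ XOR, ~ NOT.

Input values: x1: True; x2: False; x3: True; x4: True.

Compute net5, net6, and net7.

net5 = False  net6 = True  net7 = False

net1 = x2 OR x3 = False OR True = True
net2 = net1 OR x4 = True OR True = True
net3 = x1 OR net2 = True OR True = True
net4 = x4 XOR net3 = True XOR True = False
net5 = x4 AND net4 = True AND False = False
net6 = net2 AND net3 = True AND True = True
net7 = net5 AND net4 = False AND False = False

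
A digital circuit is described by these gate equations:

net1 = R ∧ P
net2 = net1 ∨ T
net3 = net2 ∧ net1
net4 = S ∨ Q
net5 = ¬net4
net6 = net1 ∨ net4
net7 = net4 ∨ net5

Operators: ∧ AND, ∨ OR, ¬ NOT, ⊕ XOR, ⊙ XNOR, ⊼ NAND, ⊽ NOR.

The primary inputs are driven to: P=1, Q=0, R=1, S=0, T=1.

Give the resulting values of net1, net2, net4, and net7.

net1 = 1  net2 = 1  net4 = 0  net7 = 1

net1 = R AND P = 1 AND 1 = 1
net2 = net1 OR T = 1 OR 1 = 1
net4 = S OR Q = 0 OR 0 = 0
net5 = NOT net4 = NOT 0 = 1
net7 = net4 OR net5 = 0 OR 1 = 1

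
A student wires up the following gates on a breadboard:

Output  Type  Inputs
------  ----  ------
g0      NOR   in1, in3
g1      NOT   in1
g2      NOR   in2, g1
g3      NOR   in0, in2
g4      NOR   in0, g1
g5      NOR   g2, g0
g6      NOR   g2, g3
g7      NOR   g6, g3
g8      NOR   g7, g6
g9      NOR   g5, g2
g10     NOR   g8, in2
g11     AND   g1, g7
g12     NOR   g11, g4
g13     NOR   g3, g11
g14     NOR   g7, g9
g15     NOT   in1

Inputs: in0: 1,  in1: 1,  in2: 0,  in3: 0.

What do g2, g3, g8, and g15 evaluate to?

g1 = NOT in1 = NOT 1 = 0
g2 = in2 NOR g1 = 0 NOR 0 = 1
g3 = in0 NOR in2 = 1 NOR 0 = 0
g6 = g2 NOR g3 = 1 NOR 0 = 0
g7 = g6 NOR g3 = 0 NOR 0 = 1
g8 = g7 NOR g6 = 1 NOR 0 = 0
g15 = NOT in1 = NOT 1 = 0

g2 = 1  g3 = 0  g8 = 0  g15 = 0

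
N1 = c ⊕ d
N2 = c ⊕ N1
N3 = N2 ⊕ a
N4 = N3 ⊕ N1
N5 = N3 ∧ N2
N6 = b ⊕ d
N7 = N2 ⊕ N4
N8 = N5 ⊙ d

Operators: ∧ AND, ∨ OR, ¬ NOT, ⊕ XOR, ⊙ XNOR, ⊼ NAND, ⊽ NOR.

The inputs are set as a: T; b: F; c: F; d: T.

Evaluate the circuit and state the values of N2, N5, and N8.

N2 = T, N5 = F, N8 = F

N1 = c XOR d = F XOR T = T
N2 = c XOR N1 = F XOR T = T
N3 = N2 XOR a = T XOR T = F
N5 = N3 AND N2 = F AND T = F
N8 = N5 XNOR d = F XNOR T = F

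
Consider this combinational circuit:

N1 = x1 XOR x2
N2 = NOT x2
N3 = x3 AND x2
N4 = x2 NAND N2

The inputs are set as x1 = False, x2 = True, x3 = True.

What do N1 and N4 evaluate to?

N1 = x1 XOR x2 = False XOR True = True
N2 = NOT x2 = NOT True = False
N4 = x2 NAND N2 = True NAND False = True

N1 = True, N4 = True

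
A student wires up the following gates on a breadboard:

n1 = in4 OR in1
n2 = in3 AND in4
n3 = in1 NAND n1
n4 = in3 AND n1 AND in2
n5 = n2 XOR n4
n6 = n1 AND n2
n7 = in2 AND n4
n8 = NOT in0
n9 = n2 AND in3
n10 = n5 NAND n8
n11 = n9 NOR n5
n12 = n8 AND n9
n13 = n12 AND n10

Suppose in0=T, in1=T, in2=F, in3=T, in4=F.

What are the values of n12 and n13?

n1 = in4 OR in1 = F OR T = T
n2 = in3 AND in4 = T AND F = F
n4 = in3 AND n1 AND in2 = T AND T AND F = F
n5 = n2 XOR n4 = F XOR F = F
n8 = NOT in0 = NOT T = F
n9 = n2 AND in3 = F AND T = F
n10 = n5 NAND n8 = F NAND F = T
n12 = n8 AND n9 = F AND F = F
n13 = n12 AND n10 = F AND T = F

n12 = F, n13 = F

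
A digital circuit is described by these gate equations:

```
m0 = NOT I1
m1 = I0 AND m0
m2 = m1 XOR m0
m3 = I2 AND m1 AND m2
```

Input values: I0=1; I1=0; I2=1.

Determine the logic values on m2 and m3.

m2 = 0, m3 = 0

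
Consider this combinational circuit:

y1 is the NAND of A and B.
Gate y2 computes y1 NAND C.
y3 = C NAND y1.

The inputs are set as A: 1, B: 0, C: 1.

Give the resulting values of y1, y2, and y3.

y1 = A NAND B = 1 NAND 0 = 1
y2 = y1 NAND C = 1 NAND 1 = 0
y3 = C NAND y1 = 1 NAND 1 = 0

y1 = 1  y2 = 0  y3 = 0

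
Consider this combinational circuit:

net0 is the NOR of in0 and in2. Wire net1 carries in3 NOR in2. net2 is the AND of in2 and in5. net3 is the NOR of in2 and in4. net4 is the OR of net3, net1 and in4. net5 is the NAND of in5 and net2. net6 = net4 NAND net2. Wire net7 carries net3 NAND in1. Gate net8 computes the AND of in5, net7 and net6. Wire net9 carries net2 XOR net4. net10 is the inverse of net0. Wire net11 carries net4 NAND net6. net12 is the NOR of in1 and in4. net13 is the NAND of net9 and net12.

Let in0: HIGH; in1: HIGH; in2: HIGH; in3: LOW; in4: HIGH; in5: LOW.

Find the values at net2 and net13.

net2 = LOW  net13 = HIGH

net1 = in3 NOR in2 = LOW NOR HIGH = LOW
net2 = in2 AND in5 = HIGH AND LOW = LOW
net3 = in2 NOR in4 = HIGH NOR HIGH = LOW
net4 = net3 OR net1 OR in4 = LOW OR LOW OR HIGH = HIGH
net9 = net2 XOR net4 = LOW XOR HIGH = HIGH
net12 = in1 NOR in4 = HIGH NOR HIGH = LOW
net13 = net9 NAND net12 = HIGH NAND LOW = HIGH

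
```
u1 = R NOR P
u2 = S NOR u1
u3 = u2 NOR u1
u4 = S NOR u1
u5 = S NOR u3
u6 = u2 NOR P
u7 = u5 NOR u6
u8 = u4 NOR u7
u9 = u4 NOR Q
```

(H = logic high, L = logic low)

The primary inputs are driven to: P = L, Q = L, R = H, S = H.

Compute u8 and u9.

u8 = H  u9 = H

u1 = R NOR P = H NOR L = L
u2 = S NOR u1 = H NOR L = L
u3 = u2 NOR u1 = L NOR L = H
u4 = S NOR u1 = H NOR L = L
u5 = S NOR u3 = H NOR H = L
u6 = u2 NOR P = L NOR L = H
u7 = u5 NOR u6 = L NOR H = L
u8 = u4 NOR u7 = L NOR L = H
u9 = u4 NOR Q = L NOR L = H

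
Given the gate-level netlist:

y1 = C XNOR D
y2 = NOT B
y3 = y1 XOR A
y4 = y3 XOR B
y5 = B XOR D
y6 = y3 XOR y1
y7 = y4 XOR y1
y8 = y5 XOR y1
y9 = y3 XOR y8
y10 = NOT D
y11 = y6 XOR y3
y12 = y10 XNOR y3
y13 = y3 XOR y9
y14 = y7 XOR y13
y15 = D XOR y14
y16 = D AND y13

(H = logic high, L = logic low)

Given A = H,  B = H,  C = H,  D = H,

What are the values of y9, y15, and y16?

y1 = C XNOR D = H XNOR H = H
y3 = y1 XOR A = H XOR H = L
y4 = y3 XOR B = L XOR H = H
y5 = B XOR D = H XOR H = L
y7 = y4 XOR y1 = H XOR H = L
y8 = y5 XOR y1 = L XOR H = H
y9 = y3 XOR y8 = L XOR H = H
y13 = y3 XOR y9 = L XOR H = H
y14 = y7 XOR y13 = L XOR H = H
y15 = D XOR y14 = H XOR H = L
y16 = D AND y13 = H AND H = H

y9 = H, y15 = L, y16 = H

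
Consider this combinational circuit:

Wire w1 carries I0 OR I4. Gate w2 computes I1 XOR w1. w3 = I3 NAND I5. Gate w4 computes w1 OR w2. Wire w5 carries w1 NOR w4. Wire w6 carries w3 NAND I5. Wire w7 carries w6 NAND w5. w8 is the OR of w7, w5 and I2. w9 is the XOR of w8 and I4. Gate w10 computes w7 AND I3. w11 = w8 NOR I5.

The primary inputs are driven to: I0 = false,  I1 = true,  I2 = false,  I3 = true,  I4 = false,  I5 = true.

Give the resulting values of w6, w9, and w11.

w6 = true; w9 = true; w11 = false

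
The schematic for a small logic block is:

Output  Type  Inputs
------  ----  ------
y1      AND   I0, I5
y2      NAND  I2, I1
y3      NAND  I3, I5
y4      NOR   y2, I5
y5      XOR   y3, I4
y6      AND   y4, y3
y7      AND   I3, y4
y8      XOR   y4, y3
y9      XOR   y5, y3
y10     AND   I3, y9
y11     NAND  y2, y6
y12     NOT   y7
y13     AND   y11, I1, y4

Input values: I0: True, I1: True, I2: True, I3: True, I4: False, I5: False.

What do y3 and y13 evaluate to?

y2 = I2 NAND I1 = True NAND True = False
y3 = I3 NAND I5 = True NAND False = True
y4 = y2 NOR I5 = False NOR False = True
y6 = y4 AND y3 = True AND True = True
y11 = y2 NAND y6 = False NAND True = True
y13 = y11 AND I1 AND y4 = True AND True AND True = True

y3 = True, y13 = True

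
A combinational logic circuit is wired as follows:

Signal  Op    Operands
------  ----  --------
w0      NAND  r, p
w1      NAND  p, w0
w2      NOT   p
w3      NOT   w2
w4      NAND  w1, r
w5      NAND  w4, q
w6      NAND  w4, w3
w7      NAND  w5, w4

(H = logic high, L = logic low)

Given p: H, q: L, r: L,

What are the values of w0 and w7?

w0 = r NAND p = L NAND H = H
w1 = p NAND w0 = H NAND H = L
w4 = w1 NAND r = L NAND L = H
w5 = w4 NAND q = H NAND L = H
w7 = w5 NAND w4 = H NAND H = L

w0 = H, w7 = L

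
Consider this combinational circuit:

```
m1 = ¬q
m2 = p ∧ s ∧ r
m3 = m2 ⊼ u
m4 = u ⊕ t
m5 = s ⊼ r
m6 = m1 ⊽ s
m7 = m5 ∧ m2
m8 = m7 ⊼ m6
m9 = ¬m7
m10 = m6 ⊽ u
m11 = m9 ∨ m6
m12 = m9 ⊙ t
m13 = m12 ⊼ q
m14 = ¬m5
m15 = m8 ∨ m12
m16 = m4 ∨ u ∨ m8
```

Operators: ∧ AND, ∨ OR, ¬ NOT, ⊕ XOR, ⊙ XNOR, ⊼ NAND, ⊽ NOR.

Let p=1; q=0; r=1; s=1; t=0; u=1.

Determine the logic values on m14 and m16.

m1 = NOT q = NOT 0 = 1
m2 = p AND s AND r = 1 AND 1 AND 1 = 1
m4 = u XOR t = 1 XOR 0 = 1
m5 = s NAND r = 1 NAND 1 = 0
m6 = m1 NOR s = 1 NOR 1 = 0
m7 = m5 AND m2 = 0 AND 1 = 0
m8 = m7 NAND m6 = 0 NAND 0 = 1
m14 = NOT m5 = NOT 0 = 1
m16 = m4 OR u OR m8 = 1 OR 1 OR 1 = 1

m14 = 1, m16 = 1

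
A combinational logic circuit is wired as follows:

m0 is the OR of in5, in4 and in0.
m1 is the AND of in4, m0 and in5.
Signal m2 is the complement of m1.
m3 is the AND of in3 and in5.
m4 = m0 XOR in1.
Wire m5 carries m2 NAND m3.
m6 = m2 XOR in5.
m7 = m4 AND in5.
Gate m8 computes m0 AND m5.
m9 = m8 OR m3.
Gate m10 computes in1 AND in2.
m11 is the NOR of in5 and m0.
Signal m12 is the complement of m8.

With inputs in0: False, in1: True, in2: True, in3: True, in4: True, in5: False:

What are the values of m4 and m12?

m4 = False, m12 = False

m0 = in5 OR in4 OR in0 = False OR True OR False = True
m1 = in4 AND m0 AND in5 = True AND True AND False = False
m2 = NOT m1 = NOT False = True
m3 = in3 AND in5 = True AND False = False
m4 = m0 XOR in1 = True XOR True = False
m5 = m2 NAND m3 = True NAND False = True
m8 = m0 AND m5 = True AND True = True
m12 = NOT m8 = NOT True = False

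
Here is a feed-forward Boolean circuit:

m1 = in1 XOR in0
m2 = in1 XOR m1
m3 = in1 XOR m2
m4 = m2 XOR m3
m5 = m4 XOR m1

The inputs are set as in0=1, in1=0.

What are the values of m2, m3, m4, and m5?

m2 = 1  m3 = 1  m4 = 0  m5 = 1

m1 = in1 XOR in0 = 0 XOR 1 = 1
m2 = in1 XOR m1 = 0 XOR 1 = 1
m3 = in1 XOR m2 = 0 XOR 1 = 1
m4 = m2 XOR m3 = 1 XOR 1 = 0
m5 = m4 XOR m1 = 0 XOR 1 = 1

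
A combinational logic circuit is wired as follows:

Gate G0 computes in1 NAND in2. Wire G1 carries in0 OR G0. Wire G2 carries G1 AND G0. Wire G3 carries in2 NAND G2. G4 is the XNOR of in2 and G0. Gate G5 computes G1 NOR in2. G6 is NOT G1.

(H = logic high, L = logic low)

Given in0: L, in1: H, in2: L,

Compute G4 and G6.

G4 = L; G6 = L

G0 = in1 NAND in2 = H NAND L = H
G1 = in0 OR G0 = L OR H = H
G4 = in2 XNOR G0 = L XNOR H = L
G6 = NOT G1 = NOT H = L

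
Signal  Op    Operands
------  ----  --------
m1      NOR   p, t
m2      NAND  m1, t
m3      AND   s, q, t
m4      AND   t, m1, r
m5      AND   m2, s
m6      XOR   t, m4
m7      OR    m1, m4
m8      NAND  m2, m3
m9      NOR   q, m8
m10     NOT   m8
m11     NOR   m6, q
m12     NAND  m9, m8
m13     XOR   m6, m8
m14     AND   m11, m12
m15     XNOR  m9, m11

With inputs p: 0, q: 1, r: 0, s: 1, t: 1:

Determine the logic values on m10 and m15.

m1 = p NOR t = 0 NOR 1 = 0
m2 = m1 NAND t = 0 NAND 1 = 1
m3 = s AND q AND t = 1 AND 1 AND 1 = 1
m4 = t AND m1 AND r = 1 AND 0 AND 0 = 0
m6 = t XOR m4 = 1 XOR 0 = 1
m8 = m2 NAND m3 = 1 NAND 1 = 0
m9 = q NOR m8 = 1 NOR 0 = 0
m10 = NOT m8 = NOT 0 = 1
m11 = m6 NOR q = 1 NOR 1 = 0
m15 = m9 XNOR m11 = 0 XNOR 0 = 1

m10 = 1; m15 = 1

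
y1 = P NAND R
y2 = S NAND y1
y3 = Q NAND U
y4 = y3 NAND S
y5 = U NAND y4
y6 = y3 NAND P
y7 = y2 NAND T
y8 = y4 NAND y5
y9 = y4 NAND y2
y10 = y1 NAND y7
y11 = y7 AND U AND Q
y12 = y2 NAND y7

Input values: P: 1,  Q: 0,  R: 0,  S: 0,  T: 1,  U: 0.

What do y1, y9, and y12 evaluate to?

y1 = 1; y9 = 0; y12 = 1

y1 = P NAND R = 1 NAND 0 = 1
y2 = S NAND y1 = 0 NAND 1 = 1
y3 = Q NAND U = 0 NAND 0 = 1
y4 = y3 NAND S = 1 NAND 0 = 1
y7 = y2 NAND T = 1 NAND 1 = 0
y9 = y4 NAND y2 = 1 NAND 1 = 0
y12 = y2 NAND y7 = 1 NAND 0 = 1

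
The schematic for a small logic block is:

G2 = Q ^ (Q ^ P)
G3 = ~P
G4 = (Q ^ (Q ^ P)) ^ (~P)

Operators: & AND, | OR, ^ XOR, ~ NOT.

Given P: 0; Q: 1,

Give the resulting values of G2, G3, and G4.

G2 = 0; G3 = 1; G4 = 1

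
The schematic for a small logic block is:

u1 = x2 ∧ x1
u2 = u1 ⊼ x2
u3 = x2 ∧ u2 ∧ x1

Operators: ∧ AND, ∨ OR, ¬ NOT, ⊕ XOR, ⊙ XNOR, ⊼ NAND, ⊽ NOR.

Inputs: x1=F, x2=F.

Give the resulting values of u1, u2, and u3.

u1 = x2 AND x1 = F AND F = F
u2 = u1 NAND x2 = F NAND F = T
u3 = x2 AND u2 AND x1 = F AND T AND F = F

u1 = F; u2 = T; u3 = F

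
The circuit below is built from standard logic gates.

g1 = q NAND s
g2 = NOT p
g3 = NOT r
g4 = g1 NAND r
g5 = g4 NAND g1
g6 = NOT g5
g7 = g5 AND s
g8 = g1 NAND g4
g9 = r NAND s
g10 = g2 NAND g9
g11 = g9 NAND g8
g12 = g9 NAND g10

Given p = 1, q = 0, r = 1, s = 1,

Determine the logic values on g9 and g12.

g9 = 0, g12 = 1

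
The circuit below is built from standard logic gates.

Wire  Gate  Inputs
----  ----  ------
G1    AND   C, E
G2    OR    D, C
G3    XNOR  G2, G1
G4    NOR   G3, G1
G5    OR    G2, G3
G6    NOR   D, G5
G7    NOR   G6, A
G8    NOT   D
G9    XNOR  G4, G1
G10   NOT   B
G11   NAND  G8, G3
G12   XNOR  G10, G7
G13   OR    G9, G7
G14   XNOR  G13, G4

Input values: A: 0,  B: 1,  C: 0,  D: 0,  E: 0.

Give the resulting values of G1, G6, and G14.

G1 = C AND E = 0 AND 0 = 0
G2 = D OR C = 0 OR 0 = 0
G3 = G2 XNOR G1 = 0 XNOR 0 = 1
G4 = G3 NOR G1 = 1 NOR 0 = 0
G5 = G2 OR G3 = 0 OR 1 = 1
G6 = D NOR G5 = 0 NOR 1 = 0
G7 = G6 NOR A = 0 NOR 0 = 1
G9 = G4 XNOR G1 = 0 XNOR 0 = 1
G13 = G9 OR G7 = 1 OR 1 = 1
G14 = G13 XNOR G4 = 1 XNOR 0 = 0

G1 = 0, G6 = 0, G14 = 0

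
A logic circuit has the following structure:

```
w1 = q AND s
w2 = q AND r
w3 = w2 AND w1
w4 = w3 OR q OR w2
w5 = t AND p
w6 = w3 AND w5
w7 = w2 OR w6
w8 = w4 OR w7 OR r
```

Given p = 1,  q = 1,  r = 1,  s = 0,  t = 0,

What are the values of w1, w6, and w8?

w1 = 0, w6 = 0, w8 = 1

w1 = q AND s = 1 AND 0 = 0
w2 = q AND r = 1 AND 1 = 1
w3 = w2 AND w1 = 1 AND 0 = 0
w4 = w3 OR q OR w2 = 0 OR 1 OR 1 = 1
w5 = t AND p = 0 AND 1 = 0
w6 = w3 AND w5 = 0 AND 0 = 0
w7 = w2 OR w6 = 1 OR 0 = 1
w8 = w4 OR w7 OR r = 1 OR 1 OR 1 = 1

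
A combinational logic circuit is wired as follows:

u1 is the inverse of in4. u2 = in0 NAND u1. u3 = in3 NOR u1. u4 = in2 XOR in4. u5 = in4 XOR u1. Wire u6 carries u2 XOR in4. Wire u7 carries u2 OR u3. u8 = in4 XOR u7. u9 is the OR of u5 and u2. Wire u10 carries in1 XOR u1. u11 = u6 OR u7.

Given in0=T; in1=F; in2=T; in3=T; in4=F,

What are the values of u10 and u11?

u10 = T; u11 = F

u1 = NOT in4 = NOT F = T
u2 = in0 NAND u1 = T NAND T = F
u3 = in3 NOR u1 = T NOR T = F
u6 = u2 XOR in4 = F XOR F = F
u7 = u2 OR u3 = F OR F = F
u10 = in1 XOR u1 = F XOR T = T
u11 = u6 OR u7 = F OR F = F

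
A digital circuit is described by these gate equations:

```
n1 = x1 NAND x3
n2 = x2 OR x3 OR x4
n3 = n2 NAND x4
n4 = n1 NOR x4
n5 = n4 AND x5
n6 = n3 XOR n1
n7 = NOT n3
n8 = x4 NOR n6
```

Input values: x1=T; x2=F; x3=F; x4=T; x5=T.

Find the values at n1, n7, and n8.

n1 = x1 NAND x3 = T NAND F = T
n2 = x2 OR x3 OR x4 = F OR F OR T = T
n3 = n2 NAND x4 = T NAND T = F
n6 = n3 XOR n1 = F XOR T = T
n7 = NOT n3 = NOT F = T
n8 = x4 NOR n6 = T NOR T = F

n1 = T; n7 = T; n8 = F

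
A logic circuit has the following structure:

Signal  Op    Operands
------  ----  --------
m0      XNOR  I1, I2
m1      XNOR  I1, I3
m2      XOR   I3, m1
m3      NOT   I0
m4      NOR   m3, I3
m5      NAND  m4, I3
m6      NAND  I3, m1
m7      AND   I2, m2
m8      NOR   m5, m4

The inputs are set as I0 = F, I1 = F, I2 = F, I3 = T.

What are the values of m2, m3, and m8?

m2 = T  m3 = T  m8 = F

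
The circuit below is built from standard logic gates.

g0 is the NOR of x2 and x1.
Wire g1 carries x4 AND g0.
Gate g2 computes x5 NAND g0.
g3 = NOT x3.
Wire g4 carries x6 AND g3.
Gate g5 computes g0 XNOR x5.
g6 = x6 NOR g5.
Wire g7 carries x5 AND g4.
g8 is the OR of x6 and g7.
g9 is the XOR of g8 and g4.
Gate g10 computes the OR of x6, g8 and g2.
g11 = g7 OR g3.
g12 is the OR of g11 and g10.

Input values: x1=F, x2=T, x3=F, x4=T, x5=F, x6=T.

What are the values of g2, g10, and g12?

g2 = T  g10 = T  g12 = T

g0 = x2 NOR x1 = T NOR F = F
g2 = x5 NAND g0 = F NAND F = T
g3 = NOT x3 = NOT F = T
g4 = x6 AND g3 = T AND T = T
g7 = x5 AND g4 = F AND T = F
g8 = x6 OR g7 = T OR F = T
g10 = x6 OR g8 OR g2 = T OR T OR T = T
g11 = g7 OR g3 = F OR T = T
g12 = g11 OR g10 = T OR T = T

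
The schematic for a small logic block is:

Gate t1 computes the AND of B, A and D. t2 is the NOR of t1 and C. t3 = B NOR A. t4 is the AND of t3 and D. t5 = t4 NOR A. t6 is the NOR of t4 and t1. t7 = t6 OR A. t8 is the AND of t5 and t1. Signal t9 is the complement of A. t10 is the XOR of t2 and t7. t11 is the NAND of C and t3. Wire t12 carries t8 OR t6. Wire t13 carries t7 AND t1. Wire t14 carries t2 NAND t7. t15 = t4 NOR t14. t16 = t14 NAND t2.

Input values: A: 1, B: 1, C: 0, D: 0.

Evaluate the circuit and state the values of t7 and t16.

t7 = 1  t16 = 1

t1 = B AND A AND D = 1 AND 1 AND 0 = 0
t2 = t1 NOR C = 0 NOR 0 = 1
t3 = B NOR A = 1 NOR 1 = 0
t4 = t3 AND D = 0 AND 0 = 0
t6 = t4 NOR t1 = 0 NOR 0 = 1
t7 = t6 OR A = 1 OR 1 = 1
t14 = t2 NAND t7 = 1 NAND 1 = 0
t16 = t14 NAND t2 = 0 NAND 1 = 1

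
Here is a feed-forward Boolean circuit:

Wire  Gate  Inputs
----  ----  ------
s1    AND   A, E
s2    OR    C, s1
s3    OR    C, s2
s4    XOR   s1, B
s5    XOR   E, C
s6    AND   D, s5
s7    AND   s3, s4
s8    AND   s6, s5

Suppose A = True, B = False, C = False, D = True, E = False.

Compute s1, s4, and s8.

s1 = False, s4 = False, s8 = False

s1 = A AND E = True AND False = False
s4 = s1 XOR B = False XOR False = False
s5 = E XOR C = False XOR False = False
s6 = D AND s5 = True AND False = False
s8 = s6 AND s5 = False AND False = False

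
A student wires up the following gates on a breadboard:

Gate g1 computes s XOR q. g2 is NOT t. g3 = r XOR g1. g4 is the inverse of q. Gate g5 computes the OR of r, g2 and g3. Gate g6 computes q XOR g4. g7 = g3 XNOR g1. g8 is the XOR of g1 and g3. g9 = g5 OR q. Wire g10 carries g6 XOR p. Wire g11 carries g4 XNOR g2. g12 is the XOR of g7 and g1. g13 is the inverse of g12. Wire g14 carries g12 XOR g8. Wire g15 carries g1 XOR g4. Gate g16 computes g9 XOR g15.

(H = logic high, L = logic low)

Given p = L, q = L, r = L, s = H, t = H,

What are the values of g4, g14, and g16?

g1 = s XOR q = H XOR L = H
g2 = NOT t = NOT H = L
g3 = r XOR g1 = L XOR H = H
g4 = NOT q = NOT L = H
g5 = r OR g2 OR g3 = L OR L OR H = H
g7 = g3 XNOR g1 = H XNOR H = H
g8 = g1 XOR g3 = H XOR H = L
g9 = g5 OR q = H OR L = H
g12 = g7 XOR g1 = H XOR H = L
g14 = g12 XOR g8 = L XOR L = L
g15 = g1 XOR g4 = H XOR H = L
g16 = g9 XOR g15 = H XOR L = H

g4 = H, g14 = L, g16 = H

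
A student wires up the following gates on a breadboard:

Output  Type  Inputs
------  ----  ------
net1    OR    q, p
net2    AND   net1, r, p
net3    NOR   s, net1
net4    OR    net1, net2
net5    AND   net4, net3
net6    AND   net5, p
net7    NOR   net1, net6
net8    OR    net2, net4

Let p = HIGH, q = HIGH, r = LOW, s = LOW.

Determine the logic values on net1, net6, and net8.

net1 = q OR p = HIGH OR HIGH = HIGH
net2 = net1 AND r AND p = HIGH AND LOW AND HIGH = LOW
net3 = s NOR net1 = LOW NOR HIGH = LOW
net4 = net1 OR net2 = HIGH OR LOW = HIGH
net5 = net4 AND net3 = HIGH AND LOW = LOW
net6 = net5 AND p = LOW AND HIGH = LOW
net8 = net2 OR net4 = LOW OR HIGH = HIGH

net1 = HIGH; net6 = LOW; net8 = HIGH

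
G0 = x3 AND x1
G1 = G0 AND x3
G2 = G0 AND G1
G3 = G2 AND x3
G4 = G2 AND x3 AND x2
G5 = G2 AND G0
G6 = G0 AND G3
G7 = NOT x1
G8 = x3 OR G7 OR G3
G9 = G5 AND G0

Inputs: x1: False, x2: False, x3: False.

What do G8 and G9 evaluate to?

G8 = True, G9 = False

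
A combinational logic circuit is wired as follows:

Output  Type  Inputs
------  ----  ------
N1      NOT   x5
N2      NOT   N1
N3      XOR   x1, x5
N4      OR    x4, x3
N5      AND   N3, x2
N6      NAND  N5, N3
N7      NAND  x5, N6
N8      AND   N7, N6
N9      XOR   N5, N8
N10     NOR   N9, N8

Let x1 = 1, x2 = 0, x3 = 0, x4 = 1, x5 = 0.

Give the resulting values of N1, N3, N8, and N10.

N1 = 1  N3 = 1  N8 = 1  N10 = 0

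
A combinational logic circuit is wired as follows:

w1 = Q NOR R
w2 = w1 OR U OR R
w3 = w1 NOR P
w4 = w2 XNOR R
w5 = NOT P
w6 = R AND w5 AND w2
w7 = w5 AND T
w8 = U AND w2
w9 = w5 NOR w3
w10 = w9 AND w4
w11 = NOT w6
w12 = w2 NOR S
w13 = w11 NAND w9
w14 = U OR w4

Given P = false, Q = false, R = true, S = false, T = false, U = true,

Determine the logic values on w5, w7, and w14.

w5 = true  w7 = false  w14 = true

w1 = Q NOR R = false NOR true = false
w2 = w1 OR U OR R = false OR true OR true = true
w4 = w2 XNOR R = true XNOR true = true
w5 = NOT P = NOT false = true
w7 = w5 AND T = true AND false = false
w14 = U OR w4 = true OR true = true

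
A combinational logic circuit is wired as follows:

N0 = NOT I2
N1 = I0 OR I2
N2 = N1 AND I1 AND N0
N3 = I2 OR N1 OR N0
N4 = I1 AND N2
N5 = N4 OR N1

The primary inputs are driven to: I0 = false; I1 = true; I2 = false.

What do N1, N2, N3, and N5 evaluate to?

N1 = false, N2 = false, N3 = true, N5 = false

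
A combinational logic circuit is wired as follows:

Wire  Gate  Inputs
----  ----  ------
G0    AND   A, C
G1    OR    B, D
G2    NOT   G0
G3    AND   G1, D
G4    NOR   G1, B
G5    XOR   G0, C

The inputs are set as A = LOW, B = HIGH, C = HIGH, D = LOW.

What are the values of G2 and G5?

G2 = HIGH; G5 = HIGH

G0 = A AND C = LOW AND HIGH = LOW
G2 = NOT G0 = NOT LOW = HIGH
G5 = G0 XOR C = LOW XOR HIGH = HIGH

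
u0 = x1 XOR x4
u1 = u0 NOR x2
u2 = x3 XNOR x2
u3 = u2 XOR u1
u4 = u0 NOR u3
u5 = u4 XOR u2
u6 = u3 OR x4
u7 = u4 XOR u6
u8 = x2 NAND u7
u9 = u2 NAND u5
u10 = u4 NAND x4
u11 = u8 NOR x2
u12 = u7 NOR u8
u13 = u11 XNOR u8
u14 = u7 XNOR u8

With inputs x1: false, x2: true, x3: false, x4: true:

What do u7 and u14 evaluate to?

u7 = true  u14 = false

u0 = x1 XOR x4 = false XOR true = true
u1 = u0 NOR x2 = true NOR true = false
u2 = x3 XNOR x2 = false XNOR true = false
u3 = u2 XOR u1 = false XOR false = false
u4 = u0 NOR u3 = true NOR false = false
u6 = u3 OR x4 = false OR true = true
u7 = u4 XOR u6 = false XOR true = true
u8 = x2 NAND u7 = true NAND true = false
u14 = u7 XNOR u8 = true XNOR false = false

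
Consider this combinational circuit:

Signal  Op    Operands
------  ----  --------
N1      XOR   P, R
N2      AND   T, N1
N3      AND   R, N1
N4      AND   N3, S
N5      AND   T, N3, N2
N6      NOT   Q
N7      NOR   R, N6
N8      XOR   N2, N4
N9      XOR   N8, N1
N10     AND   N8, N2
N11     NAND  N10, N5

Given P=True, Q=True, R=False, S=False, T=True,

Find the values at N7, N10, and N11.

N7 = True, N10 = True, N11 = True

N1 = P XOR R = True XOR False = True
N2 = T AND N1 = True AND True = True
N3 = R AND N1 = False AND True = False
N4 = N3 AND S = False AND False = False
N5 = T AND N3 AND N2 = True AND False AND True = False
N6 = NOT Q = NOT True = False
N7 = R NOR N6 = False NOR False = True
N8 = N2 XOR N4 = True XOR False = True
N10 = N8 AND N2 = True AND True = True
N11 = N10 NAND N5 = True NAND False = True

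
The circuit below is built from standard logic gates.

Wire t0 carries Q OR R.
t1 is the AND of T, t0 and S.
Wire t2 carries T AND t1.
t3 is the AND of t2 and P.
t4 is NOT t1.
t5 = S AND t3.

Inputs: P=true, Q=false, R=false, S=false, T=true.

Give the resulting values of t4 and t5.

t4 = true; t5 = false

t0 = Q OR R = false OR false = false
t1 = T AND t0 AND S = true AND false AND false = false
t2 = T AND t1 = true AND false = false
t3 = t2 AND P = false AND true = false
t4 = NOT t1 = NOT false = true
t5 = S AND t3 = false AND false = false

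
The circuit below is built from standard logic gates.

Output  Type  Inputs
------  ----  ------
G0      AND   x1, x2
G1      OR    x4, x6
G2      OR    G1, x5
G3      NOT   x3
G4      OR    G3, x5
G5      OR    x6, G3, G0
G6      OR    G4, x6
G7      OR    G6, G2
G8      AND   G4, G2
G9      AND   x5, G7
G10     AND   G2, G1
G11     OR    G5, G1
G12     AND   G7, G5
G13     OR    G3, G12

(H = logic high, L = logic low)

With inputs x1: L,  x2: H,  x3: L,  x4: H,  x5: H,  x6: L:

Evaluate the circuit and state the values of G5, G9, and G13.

G0 = x1 AND x2 = L AND H = L
G1 = x4 OR x6 = H OR L = H
G2 = G1 OR x5 = H OR H = H
G3 = NOT x3 = NOT L = H
G4 = G3 OR x5 = H OR H = H
G5 = x6 OR G3 OR G0 = L OR H OR L = H
G6 = G4 OR x6 = H OR L = H
G7 = G6 OR G2 = H OR H = H
G9 = x5 AND G7 = H AND H = H
G12 = G7 AND G5 = H AND H = H
G13 = G3 OR G12 = H OR H = H

G5 = H, G9 = H, G13 = H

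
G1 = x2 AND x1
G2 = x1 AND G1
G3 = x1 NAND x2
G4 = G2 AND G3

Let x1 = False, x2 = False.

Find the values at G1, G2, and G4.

G1 = False  G2 = False  G4 = False

G1 = x2 AND x1 = False AND False = False
G2 = x1 AND G1 = False AND False = False
G3 = x1 NAND x2 = False NAND False = True
G4 = G2 AND G3 = False AND True = False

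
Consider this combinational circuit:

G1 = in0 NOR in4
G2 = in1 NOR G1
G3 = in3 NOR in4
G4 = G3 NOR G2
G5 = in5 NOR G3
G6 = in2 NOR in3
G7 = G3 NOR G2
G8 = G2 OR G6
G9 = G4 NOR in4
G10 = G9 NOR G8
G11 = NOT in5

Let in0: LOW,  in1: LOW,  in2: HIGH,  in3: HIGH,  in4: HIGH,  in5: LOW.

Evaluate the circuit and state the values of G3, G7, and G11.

G1 = in0 NOR in4 = LOW NOR HIGH = LOW
G2 = in1 NOR G1 = LOW NOR LOW = HIGH
G3 = in3 NOR in4 = HIGH NOR HIGH = LOW
G7 = G3 NOR G2 = LOW NOR HIGH = LOW
G11 = NOT in5 = NOT LOW = HIGH

G3 = LOW; G7 = LOW; G11 = HIGH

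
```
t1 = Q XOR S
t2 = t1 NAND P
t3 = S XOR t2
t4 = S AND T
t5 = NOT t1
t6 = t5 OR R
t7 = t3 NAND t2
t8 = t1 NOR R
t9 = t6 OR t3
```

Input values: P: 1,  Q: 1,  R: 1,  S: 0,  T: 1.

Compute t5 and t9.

t1 = Q XOR S = 1 XOR 0 = 1
t2 = t1 NAND P = 1 NAND 1 = 0
t3 = S XOR t2 = 0 XOR 0 = 0
t5 = NOT t1 = NOT 1 = 0
t6 = t5 OR R = 0 OR 1 = 1
t9 = t6 OR t3 = 1 OR 0 = 1

t5 = 0, t9 = 1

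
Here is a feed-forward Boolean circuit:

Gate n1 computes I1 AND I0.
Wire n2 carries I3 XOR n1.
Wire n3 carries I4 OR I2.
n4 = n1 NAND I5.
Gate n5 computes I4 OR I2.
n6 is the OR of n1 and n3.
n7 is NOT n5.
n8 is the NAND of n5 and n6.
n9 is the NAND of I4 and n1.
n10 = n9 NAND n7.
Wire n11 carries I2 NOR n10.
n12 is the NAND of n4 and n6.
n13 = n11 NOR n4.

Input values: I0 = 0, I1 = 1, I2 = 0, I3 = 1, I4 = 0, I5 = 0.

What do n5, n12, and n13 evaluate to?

n5 = 0, n12 = 1, n13 = 0

n1 = I1 AND I0 = 1 AND 0 = 0
n3 = I4 OR I2 = 0 OR 0 = 0
n4 = n1 NAND I5 = 0 NAND 0 = 1
n5 = I4 OR I2 = 0 OR 0 = 0
n6 = n1 OR n3 = 0 OR 0 = 0
n7 = NOT n5 = NOT 0 = 1
n9 = I4 NAND n1 = 0 NAND 0 = 1
n10 = n9 NAND n7 = 1 NAND 1 = 0
n11 = I2 NOR n10 = 0 NOR 0 = 1
n12 = n4 NAND n6 = 1 NAND 0 = 1
n13 = n11 NOR n4 = 1 NOR 1 = 0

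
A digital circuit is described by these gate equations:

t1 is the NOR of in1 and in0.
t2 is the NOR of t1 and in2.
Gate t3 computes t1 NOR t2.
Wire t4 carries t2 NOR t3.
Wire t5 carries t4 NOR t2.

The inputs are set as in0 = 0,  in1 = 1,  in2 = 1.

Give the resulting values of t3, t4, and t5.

t3 = 1; t4 = 0; t5 = 1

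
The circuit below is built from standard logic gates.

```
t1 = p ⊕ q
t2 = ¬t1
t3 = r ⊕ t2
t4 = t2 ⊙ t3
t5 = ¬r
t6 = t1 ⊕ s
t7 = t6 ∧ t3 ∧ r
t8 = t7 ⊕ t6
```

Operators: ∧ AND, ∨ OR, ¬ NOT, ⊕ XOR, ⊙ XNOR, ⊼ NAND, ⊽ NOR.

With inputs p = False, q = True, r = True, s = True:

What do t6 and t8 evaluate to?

t6 = False, t8 = False

t1 = p XOR q = False XOR True = True
t2 = NOT t1 = NOT True = False
t3 = r XOR t2 = True XOR False = True
t6 = t1 XOR s = True XOR True = False
t7 = t6 AND t3 AND r = False AND True AND True = False
t8 = t7 XOR t6 = False XOR False = False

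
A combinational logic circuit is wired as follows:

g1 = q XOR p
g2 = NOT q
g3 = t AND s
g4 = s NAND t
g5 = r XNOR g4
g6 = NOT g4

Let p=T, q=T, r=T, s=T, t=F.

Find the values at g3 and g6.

g3 = t AND s = F AND T = F
g4 = s NAND t = T NAND F = T
g6 = NOT g4 = NOT T = F

g3 = F; g6 = F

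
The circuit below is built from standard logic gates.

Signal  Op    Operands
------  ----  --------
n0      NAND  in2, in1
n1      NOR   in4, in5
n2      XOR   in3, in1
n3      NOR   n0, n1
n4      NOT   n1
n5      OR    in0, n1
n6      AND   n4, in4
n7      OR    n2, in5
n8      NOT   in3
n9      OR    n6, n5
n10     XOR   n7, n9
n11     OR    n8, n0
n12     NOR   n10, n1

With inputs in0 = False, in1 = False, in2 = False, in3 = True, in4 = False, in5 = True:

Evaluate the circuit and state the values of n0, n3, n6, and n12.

n0 = in2 NAND in1 = False NAND False = True
n1 = in4 NOR in5 = False NOR True = False
n2 = in3 XOR in1 = True XOR False = True
n3 = n0 NOR n1 = True NOR False = False
n4 = NOT n1 = NOT False = True
n5 = in0 OR n1 = False OR False = False
n6 = n4 AND in4 = True AND False = False
n7 = n2 OR in5 = True OR True = True
n9 = n6 OR n5 = False OR False = False
n10 = n7 XOR n9 = True XOR False = True
n12 = n10 NOR n1 = True NOR False = False

n0 = True, n3 = False, n6 = False, n12 = False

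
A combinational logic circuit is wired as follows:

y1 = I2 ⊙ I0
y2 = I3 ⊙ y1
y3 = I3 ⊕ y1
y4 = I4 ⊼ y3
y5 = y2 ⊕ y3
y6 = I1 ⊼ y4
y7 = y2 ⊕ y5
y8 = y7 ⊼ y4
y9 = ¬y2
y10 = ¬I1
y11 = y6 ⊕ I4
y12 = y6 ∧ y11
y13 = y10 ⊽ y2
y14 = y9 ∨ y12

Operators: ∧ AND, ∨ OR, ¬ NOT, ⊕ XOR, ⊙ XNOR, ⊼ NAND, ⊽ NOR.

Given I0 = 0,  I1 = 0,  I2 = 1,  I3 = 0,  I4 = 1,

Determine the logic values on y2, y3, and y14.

y2 = 1, y3 = 0, y14 = 0

y1 = I2 XNOR I0 = 1 XNOR 0 = 0
y2 = I3 XNOR y1 = 0 XNOR 0 = 1
y3 = I3 XOR y1 = 0 XOR 0 = 0
y4 = I4 NAND y3 = 1 NAND 0 = 1
y6 = I1 NAND y4 = 0 NAND 1 = 1
y9 = NOT y2 = NOT 1 = 0
y11 = y6 XOR I4 = 1 XOR 1 = 0
y12 = y6 AND y11 = 1 AND 0 = 0
y14 = y9 OR y12 = 0 OR 0 = 0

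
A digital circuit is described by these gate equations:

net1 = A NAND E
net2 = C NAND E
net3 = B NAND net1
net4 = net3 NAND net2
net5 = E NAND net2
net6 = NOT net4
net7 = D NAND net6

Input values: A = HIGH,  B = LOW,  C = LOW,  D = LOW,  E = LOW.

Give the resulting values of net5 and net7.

net5 = HIGH  net7 = HIGH

net1 = A NAND E = HIGH NAND LOW = HIGH
net2 = C NAND E = LOW NAND LOW = HIGH
net3 = B NAND net1 = LOW NAND HIGH = HIGH
net4 = net3 NAND net2 = HIGH NAND HIGH = LOW
net5 = E NAND net2 = LOW NAND HIGH = HIGH
net6 = NOT net4 = NOT LOW = HIGH
net7 = D NAND net6 = LOW NAND HIGH = HIGH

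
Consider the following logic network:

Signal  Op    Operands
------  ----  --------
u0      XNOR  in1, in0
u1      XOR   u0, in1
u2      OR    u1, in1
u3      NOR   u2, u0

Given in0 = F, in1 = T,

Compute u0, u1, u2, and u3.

u0 = F  u1 = T  u2 = T  u3 = F

u0 = in1 XNOR in0 = T XNOR F = F
u1 = u0 XOR in1 = F XOR T = T
u2 = u1 OR in1 = T OR T = T
u3 = u2 NOR u0 = T NOR F = F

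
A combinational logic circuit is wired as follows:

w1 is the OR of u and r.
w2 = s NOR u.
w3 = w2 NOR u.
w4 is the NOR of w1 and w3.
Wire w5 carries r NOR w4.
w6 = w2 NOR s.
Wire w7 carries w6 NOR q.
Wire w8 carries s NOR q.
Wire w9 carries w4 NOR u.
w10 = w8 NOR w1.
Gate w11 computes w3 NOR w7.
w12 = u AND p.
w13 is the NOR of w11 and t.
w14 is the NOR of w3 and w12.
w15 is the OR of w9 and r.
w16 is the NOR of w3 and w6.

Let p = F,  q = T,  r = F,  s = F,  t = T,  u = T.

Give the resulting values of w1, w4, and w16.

w1 = u OR r = T OR F = T
w2 = s NOR u = F NOR T = F
w3 = w2 NOR u = F NOR T = F
w4 = w1 NOR w3 = T NOR F = F
w6 = w2 NOR s = F NOR F = T
w16 = w3 NOR w6 = F NOR T = F

w1 = T, w4 = F, w16 = F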